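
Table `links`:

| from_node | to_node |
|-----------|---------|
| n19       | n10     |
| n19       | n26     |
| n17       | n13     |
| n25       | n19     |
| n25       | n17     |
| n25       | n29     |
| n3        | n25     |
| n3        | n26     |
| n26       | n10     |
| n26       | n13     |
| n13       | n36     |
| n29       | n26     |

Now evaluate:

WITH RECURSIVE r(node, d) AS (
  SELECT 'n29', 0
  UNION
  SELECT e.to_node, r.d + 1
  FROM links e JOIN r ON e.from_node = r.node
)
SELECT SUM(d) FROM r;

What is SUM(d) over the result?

8

Base: (n29, d=0).
Iteration 1: edges from {n29} -> (n26, d=1).
Iteration 2: edges from {n26} -> (n10, d=2), (n13, d=2).
Iteration 3: edges from {n10,n13} -> (n36, d=3).
Iteration 4: no outgoing edges from {n36}; recursion stops.
SUM(d) = 0 + 1 + 2 + 2 + 3 = 8.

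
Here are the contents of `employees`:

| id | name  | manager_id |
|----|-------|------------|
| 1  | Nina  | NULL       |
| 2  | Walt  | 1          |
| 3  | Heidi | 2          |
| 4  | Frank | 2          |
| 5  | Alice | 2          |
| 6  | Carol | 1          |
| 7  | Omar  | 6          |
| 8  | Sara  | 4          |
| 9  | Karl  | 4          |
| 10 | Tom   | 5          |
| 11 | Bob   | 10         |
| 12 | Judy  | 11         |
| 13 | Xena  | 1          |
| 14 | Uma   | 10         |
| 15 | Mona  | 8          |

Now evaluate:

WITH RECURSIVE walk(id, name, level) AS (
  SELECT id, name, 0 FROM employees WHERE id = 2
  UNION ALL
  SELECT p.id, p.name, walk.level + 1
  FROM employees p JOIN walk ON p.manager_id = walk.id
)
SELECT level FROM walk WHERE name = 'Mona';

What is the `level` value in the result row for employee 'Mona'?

3

Base: id=2 (Walt) at level 0.
Iteration 1: rows with manager_id in {2} -> Heidi (id 3, level 1), Frank (id 4, level 1), Alice (id 5, level 1).
Iteration 2: rows with manager_id in {3,4,5} -> Sara (id 8, level 2), Karl (id 9, level 2), Tom (id 10, level 2).
Iteration 3: rows with manager_id in {8,9,10} -> Bob (id 11, level 3), Uma (id 14, level 3), Mona (id 15, level 3).
Iteration 4: rows with manager_id in {11,14,15} -> Judy (id 12, level 4).
Iteration 5: no rows with manager_id in {12}; recursion stops.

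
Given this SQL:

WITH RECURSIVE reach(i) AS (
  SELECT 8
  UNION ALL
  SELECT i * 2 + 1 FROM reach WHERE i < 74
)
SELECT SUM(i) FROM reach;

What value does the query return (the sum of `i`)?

274

Base: i=8.
Iteration 1: 8 < 74 holds -> i = 8 * 2 + 1 = 17.
Iteration 2: 17 < 74 holds -> i = 17 * 2 + 1 = 35.
Iteration 3: 35 < 74 holds -> i = 35 * 2 + 1 = 71.
Iteration 4: 71 < 74 holds -> i = 71 * 2 + 1 = 143.
Iteration 5: 143 < 74 fails; recursion stops.
SUM(i) = 8 + 17 + 35 + 71 + 143 = 274.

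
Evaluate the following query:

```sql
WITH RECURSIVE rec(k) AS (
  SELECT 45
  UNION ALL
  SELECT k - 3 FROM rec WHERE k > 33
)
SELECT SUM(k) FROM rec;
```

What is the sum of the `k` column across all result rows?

Base: k=45.
Iteration 1: 45 > 33 holds -> k = 45 - 3 = 42.
Iteration 2: 42 > 33 holds -> k = 42 - 3 = 39.
Iteration 3: 39 > 33 holds -> k = 39 - 3 = 36.
Iteration 4: 36 > 33 holds -> k = 36 - 3 = 33.
Iteration 5: 33 > 33 fails; recursion stops.
SUM(k) = 45 + 42 + 39 + 36 + 33 = 195.

195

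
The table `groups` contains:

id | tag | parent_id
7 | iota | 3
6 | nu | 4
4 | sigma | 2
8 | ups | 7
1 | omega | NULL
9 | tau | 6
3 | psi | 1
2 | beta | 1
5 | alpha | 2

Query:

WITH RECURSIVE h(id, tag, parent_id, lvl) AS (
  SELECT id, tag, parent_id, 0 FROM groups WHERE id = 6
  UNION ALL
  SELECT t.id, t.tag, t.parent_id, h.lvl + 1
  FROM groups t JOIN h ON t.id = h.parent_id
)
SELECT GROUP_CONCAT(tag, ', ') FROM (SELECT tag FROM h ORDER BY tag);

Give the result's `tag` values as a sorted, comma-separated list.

Base: id=6 (nu), parent_id=4, lvl 0.
Iteration 1: join on id=4 -> sigma (id 4, parent_id=2, lvl 1).
Iteration 2: join on id=2 -> beta (id 2, parent_id=1, lvl 2).
Iteration 3: join on id=1 -> omega (id 1, parent_id=NULL, lvl 3).
Iteration 4: parent_id is NULL; no match; recursion stops.

beta, nu, omega, sigma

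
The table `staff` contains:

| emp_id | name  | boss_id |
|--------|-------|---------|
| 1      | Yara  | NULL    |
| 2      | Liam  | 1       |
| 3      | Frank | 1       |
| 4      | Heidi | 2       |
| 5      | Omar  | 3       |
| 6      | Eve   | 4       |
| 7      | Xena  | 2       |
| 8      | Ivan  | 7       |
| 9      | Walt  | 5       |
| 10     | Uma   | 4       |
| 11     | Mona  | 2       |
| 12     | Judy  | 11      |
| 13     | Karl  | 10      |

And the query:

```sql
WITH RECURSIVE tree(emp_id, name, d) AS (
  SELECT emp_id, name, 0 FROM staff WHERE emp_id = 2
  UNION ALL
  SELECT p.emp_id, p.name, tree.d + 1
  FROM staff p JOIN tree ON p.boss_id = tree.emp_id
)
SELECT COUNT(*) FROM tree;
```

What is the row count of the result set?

Base: emp_id=2 (Liam) at d 0.
Iteration 1: rows with boss_id in {2} -> Heidi (id 4, d 1), Xena (id 7, d 1), Mona (id 11, d 1).
Iteration 2: rows with boss_id in {4,7,11} -> Eve (id 6, d 2), Ivan (id 8, d 2), Uma (id 10, d 2), Judy (id 12, d 2).
Iteration 3: rows with boss_id in {6,8,10,12} -> Karl (id 13, d 3).
Iteration 4: no rows with boss_id in {13}; recursion stops.
Total rows emitted: 9.

9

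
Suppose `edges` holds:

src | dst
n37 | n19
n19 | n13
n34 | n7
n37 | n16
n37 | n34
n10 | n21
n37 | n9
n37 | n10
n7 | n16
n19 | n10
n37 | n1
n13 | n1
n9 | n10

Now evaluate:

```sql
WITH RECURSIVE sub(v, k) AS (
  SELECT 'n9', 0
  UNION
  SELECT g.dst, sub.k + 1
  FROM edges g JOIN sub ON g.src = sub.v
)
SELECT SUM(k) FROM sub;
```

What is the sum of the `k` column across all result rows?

3

Base: (n9, k=0).
Iteration 1: edges from {n9} -> (n10, k=1).
Iteration 2: edges from {n10} -> (n21, k=2).
Iteration 3: no outgoing edges from {n21}; recursion stops.
SUM(k) = 0 + 1 + 2 = 3.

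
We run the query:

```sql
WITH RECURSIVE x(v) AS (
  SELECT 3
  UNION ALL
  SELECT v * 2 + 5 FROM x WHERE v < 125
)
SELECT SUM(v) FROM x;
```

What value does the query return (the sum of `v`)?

Base: v=3.
Iteration 1: 3 < 125 holds -> v = 3 * 2 + 5 = 11.
Iteration 2: 11 < 125 holds -> v = 11 * 2 + 5 = 27.
Iteration 3: 27 < 125 holds -> v = 27 * 2 + 5 = 59.
Iteration 4: 59 < 125 holds -> v = 59 * 2 + 5 = 123.
Iteration 5: 123 < 125 holds -> v = 123 * 2 + 5 = 251.
Iteration 6: 251 < 125 fails; recursion stops.
SUM(v) = 3 + 11 + 27 + 59 + 123 + 251 = 474.

474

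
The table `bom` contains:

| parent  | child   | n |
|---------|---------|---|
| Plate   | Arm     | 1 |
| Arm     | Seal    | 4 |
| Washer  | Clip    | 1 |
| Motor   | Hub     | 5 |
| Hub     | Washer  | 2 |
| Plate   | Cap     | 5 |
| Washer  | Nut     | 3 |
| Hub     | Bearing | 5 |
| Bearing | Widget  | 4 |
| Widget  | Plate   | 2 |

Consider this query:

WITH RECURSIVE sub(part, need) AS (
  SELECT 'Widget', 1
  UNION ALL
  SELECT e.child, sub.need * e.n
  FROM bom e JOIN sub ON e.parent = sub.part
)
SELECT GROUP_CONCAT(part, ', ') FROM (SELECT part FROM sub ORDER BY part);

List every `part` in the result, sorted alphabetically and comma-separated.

Arm, Cap, Plate, Seal, Widget

Base: (Widget, need=1).
Iteration 1: components of {Widget} -> Plate = 1*2 = 2.
Iteration 2: components of {Plate} -> Arm = 2*1 = 2, Cap = 2*5 = 10.
Iteration 3: components of {Arm,Cap} -> Seal = 2*4 = 8.
Iteration 4: no further components; recursion stops.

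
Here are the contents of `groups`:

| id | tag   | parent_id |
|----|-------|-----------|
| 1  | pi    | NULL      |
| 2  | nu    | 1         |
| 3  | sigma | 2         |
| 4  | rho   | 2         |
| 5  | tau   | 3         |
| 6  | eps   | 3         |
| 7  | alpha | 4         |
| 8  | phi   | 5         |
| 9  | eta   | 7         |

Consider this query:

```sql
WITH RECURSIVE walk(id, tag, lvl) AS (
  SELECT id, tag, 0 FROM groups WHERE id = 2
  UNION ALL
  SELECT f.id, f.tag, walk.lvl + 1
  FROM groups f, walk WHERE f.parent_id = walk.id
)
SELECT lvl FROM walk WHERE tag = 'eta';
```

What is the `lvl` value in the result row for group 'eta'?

3

Base: id=2 (nu) at lvl 0.
Iteration 1: rows with parent_id in {2} -> sigma (id 3, lvl 1), rho (id 4, lvl 1).
Iteration 2: rows with parent_id in {3,4} -> tau (id 5, lvl 2), eps (id 6, lvl 2), alpha (id 7, lvl 2).
Iteration 3: rows with parent_id in {5,6,7} -> phi (id 8, lvl 3), eta (id 9, lvl 3).
Iteration 4: no rows with parent_id in {8,9}; recursion stops.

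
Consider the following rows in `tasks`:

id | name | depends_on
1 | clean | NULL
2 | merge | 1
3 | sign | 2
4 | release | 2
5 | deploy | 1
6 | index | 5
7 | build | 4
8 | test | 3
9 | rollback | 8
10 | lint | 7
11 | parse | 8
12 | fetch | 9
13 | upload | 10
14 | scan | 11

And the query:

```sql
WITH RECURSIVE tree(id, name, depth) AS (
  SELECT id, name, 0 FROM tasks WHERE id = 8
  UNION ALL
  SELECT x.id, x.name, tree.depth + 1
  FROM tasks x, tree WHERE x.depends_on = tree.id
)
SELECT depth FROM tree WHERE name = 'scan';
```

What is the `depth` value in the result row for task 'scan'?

Base: id=8 (test) at depth 0.
Iteration 1: rows with depends_on in {8} -> rollback (id 9, depth 1), parse (id 11, depth 1).
Iteration 2: rows with depends_on in {9,11} -> fetch (id 12, depth 2), scan (id 14, depth 2).
Iteration 3: no rows with depends_on in {12,14}; recursion stops.

2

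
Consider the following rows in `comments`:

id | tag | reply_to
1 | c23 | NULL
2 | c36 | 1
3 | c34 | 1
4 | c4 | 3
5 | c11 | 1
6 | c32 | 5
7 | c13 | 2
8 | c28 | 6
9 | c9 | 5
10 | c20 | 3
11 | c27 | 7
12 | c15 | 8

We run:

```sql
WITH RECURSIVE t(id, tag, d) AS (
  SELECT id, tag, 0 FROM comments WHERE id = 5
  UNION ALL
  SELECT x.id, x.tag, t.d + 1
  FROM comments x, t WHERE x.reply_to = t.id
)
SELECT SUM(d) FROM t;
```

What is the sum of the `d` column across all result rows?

Base: id=5 (c11) at d 0.
Iteration 1: rows with reply_to in {5} -> c32 (id 6, d 1), c9 (id 9, d 1).
Iteration 2: rows with reply_to in {6,9} -> c28 (id 8, d 2).
Iteration 3: rows with reply_to in {8} -> c15 (id 12, d 3).
Iteration 4: no rows with reply_to in {12}; recursion stops.
SUM(d) = 0 + 1 + 1 + 2 + 3 = 7.

7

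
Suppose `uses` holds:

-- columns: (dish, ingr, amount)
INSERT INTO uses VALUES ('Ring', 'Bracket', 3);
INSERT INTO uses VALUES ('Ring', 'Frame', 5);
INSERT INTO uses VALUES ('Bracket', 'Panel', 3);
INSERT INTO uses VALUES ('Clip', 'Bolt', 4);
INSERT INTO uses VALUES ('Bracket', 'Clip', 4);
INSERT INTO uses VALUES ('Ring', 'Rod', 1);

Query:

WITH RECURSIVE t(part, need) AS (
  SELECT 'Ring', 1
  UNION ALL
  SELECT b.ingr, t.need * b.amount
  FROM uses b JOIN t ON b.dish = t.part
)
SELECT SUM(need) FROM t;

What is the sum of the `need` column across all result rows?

Base: (Ring, need=1).
Iteration 1: components of {Ring} -> Bracket = 1*3 = 3, Frame = 1*5 = 5, Rod = 1*1 = 1.
Iteration 2: components of {Bracket,Frame,Rod} -> Clip = 3*4 = 12, Panel = 3*3 = 9.
Iteration 3: components of {Clip,Panel} -> Bolt = 12*4 = 48.
Iteration 4: no further components; recursion stops.
SUM(need) = 1 + 3 + 1 + 5 + 9 + 12 + 48 = 79.

79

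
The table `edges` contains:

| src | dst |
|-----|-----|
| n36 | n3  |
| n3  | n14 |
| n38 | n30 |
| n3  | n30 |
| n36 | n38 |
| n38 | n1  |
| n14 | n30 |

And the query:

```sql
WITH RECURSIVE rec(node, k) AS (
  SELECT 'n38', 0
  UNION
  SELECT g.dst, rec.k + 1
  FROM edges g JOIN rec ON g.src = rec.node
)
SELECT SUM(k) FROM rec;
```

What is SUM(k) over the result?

Base: (n38, k=0).
Iteration 1: edges from {n38} -> (n1, k=1), (n30, k=1).
Iteration 2: no outgoing edges from {n1,n30}; recursion stops.
SUM(k) = 0 + 1 + 1 = 2.

2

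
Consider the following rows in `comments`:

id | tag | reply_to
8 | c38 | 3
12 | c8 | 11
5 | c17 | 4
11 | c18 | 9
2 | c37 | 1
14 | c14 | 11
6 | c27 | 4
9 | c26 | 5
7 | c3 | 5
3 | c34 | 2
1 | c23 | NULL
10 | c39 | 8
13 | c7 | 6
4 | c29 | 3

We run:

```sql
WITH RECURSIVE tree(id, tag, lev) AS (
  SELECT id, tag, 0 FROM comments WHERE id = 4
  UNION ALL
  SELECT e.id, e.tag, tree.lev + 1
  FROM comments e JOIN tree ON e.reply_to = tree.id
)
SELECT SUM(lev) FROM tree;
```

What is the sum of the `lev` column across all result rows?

Base: id=4 (c29) at lev 0.
Iteration 1: rows with reply_to in {4} -> c17 (id 5, lev 1), c27 (id 6, lev 1).
Iteration 2: rows with reply_to in {5,6} -> c3 (id 7, lev 2), c26 (id 9, lev 2), c7 (id 13, lev 2).
Iteration 3: rows with reply_to in {7,9,13} -> c18 (id 11, lev 3).
Iteration 4: rows with reply_to in {11} -> c8 (id 12, lev 4), c14 (id 14, lev 4).
Iteration 5: no rows with reply_to in {12,14}; recursion stops.
SUM(lev) = 0 + 1 + 1 + 2 + 2 + 2 + 3 + 4 + 4 = 19.

19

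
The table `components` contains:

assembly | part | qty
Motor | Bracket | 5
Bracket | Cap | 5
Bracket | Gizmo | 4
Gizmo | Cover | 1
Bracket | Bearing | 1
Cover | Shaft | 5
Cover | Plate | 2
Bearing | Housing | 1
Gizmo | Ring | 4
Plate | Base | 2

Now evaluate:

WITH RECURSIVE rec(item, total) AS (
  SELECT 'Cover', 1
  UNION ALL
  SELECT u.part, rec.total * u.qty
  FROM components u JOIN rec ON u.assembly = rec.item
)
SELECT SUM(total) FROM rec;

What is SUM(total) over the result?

Base: (Cover, total=1).
Iteration 1: components of {Cover} -> Plate = 1*2 = 2, Shaft = 1*5 = 5.
Iteration 2: components of {Plate,Shaft} -> Base = 2*2 = 4.
Iteration 3: no further components; recursion stops.
SUM(total) = 1 + 5 + 2 + 4 = 12.

12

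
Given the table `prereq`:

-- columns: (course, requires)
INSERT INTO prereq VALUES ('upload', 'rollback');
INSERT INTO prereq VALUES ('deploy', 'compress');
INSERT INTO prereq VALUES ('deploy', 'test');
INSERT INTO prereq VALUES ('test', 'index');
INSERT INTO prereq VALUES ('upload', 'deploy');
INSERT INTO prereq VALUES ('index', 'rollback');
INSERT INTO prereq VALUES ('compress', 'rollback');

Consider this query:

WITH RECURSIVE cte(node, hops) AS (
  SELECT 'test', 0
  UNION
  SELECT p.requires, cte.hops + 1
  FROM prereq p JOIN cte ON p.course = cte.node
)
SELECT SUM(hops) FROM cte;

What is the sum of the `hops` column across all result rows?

3

Base: (test, hops=0).
Iteration 1: edges from {test} -> (index, hops=1).
Iteration 2: edges from {index} -> (rollback, hops=2).
Iteration 3: no outgoing edges from {rollback}; recursion stops.
SUM(hops) = 0 + 1 + 2 = 3.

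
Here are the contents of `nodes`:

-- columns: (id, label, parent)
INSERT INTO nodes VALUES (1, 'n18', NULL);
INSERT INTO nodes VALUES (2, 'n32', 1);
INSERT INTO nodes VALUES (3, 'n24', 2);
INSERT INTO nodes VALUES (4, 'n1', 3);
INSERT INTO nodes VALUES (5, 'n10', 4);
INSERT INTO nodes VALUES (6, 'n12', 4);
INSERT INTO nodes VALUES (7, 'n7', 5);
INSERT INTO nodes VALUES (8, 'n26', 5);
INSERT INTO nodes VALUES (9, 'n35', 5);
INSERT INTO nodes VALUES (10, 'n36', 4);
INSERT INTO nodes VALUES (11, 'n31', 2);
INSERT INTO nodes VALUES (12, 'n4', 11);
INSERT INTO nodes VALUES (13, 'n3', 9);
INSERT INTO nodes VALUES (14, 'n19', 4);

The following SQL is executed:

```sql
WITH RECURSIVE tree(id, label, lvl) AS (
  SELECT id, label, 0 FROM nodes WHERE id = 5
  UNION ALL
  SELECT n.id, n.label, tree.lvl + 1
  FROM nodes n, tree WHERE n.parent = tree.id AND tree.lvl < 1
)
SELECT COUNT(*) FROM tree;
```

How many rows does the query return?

4

Base: id=5 (n10) at lvl 0.
Iteration 1: rows with parent in {5} -> n7 (id 7, lvl 1), n26 (id 8, lvl 1), n35 (id 9, lvl 1).
Iteration 2: lvl < 1 fails for all current rows; recursion stops.
Total rows emitted: 4.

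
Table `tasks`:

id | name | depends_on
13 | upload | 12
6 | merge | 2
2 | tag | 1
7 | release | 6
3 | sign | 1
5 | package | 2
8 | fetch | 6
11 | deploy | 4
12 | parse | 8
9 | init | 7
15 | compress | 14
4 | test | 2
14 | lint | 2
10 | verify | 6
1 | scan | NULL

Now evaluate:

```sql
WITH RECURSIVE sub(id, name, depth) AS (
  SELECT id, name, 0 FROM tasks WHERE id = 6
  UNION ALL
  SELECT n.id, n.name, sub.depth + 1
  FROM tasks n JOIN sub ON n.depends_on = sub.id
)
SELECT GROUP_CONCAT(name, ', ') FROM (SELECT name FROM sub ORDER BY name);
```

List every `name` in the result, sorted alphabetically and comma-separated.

fetch, init, merge, parse, release, upload, verify

Base: id=6 (merge) at depth 0.
Iteration 1: rows with depends_on in {6} -> release (id 7, depth 1), fetch (id 8, depth 1), verify (id 10, depth 1).
Iteration 2: rows with depends_on in {7,8,10} -> init (id 9, depth 2), parse (id 12, depth 2).
Iteration 3: rows with depends_on in {9,12} -> upload (id 13, depth 3).
Iteration 4: no rows with depends_on in {13}; recursion stops.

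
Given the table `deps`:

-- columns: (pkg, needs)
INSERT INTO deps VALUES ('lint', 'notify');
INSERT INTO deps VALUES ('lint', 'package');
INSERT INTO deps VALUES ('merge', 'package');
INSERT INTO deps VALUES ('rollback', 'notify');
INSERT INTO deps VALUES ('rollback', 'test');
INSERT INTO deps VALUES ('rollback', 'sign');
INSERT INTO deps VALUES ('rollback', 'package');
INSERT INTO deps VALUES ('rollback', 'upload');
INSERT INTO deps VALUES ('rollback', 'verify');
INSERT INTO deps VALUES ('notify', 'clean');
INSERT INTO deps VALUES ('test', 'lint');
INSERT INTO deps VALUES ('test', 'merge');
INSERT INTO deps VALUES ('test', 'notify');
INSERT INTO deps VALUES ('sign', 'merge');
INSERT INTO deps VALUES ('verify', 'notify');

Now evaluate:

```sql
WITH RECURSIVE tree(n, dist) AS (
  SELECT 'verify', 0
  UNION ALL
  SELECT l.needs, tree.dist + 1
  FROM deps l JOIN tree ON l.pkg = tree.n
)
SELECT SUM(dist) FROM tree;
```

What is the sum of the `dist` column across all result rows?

3

Base: (verify, dist=0).
Iteration 1: edges from {verify} -> (notify, dist=1).
Iteration 2: edges from {notify} -> (clean, dist=2).
Iteration 3: no outgoing edges from {clean}; recursion stops.
SUM(dist) = 0 + 1 + 2 = 3.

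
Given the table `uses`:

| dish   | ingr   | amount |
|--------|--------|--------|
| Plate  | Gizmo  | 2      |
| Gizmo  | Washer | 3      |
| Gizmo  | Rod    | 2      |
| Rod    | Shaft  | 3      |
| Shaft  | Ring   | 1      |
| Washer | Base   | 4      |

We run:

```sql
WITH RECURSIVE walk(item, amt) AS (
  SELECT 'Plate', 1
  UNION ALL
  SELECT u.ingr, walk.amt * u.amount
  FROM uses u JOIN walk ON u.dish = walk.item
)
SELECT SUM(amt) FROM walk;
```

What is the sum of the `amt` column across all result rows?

Base: (Plate, amt=1).
Iteration 1: components of {Plate} -> Gizmo = 1*2 = 2.
Iteration 2: components of {Gizmo} -> Rod = 2*2 = 4, Washer = 2*3 = 6.
Iteration 3: components of {Rod,Washer} -> Base = 6*4 = 24, Shaft = 4*3 = 12.
Iteration 4: components of {Base,Shaft} -> Ring = 12*1 = 12.
Iteration 5: no further components; recursion stops.
SUM(amt) = 1 + 2 + 6 + 4 + 24 + 12 + 12 = 61.

61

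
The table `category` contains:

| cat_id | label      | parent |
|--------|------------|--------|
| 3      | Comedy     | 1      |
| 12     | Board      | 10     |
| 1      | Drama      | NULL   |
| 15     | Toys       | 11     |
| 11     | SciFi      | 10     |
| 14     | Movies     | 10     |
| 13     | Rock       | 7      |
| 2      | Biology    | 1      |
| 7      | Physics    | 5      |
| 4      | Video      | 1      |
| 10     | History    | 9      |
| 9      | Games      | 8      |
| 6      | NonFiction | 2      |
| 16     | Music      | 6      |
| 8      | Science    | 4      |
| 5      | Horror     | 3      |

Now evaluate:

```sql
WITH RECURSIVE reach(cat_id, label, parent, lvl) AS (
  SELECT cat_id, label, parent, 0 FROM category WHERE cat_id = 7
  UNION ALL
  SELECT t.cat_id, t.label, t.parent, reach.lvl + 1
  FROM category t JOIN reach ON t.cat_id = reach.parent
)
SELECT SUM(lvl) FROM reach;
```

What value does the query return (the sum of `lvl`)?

Base: cat_id=7 (Physics), parent=5, lvl 0.
Iteration 1: join on cat_id=5 -> Horror (id 5, parent=3, lvl 1).
Iteration 2: join on cat_id=3 -> Comedy (id 3, parent=1, lvl 2).
Iteration 3: join on cat_id=1 -> Drama (id 1, parent=NULL, lvl 3).
Iteration 4: parent is NULL; no match; recursion stops.
SUM(lvl) = 0 + 1 + 2 + 3 = 6.

6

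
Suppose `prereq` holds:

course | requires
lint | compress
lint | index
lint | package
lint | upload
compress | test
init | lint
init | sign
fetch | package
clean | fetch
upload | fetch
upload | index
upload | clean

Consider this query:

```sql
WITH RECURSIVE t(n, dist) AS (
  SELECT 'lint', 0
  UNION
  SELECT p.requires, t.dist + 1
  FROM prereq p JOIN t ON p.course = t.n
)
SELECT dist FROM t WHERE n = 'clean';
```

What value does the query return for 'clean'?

2

Base: (lint, dist=0).
Iteration 1: edges from {lint} -> (compress, dist=1), (index, dist=1), (package, dist=1), (upload, dist=1).
Iteration 2: edges from {compress,index,package,upload} -> (clean, dist=2), (fetch, dist=2), (index, dist=2), (test, dist=2).
Iteration 3: edges from {clean,fetch,index,test} -> (fetch, dist=3), (package, dist=3).
Iteration 4: edges from {fetch,package} -> (package, dist=4).
Iteration 5: no outgoing edges from {package}; recursion stops.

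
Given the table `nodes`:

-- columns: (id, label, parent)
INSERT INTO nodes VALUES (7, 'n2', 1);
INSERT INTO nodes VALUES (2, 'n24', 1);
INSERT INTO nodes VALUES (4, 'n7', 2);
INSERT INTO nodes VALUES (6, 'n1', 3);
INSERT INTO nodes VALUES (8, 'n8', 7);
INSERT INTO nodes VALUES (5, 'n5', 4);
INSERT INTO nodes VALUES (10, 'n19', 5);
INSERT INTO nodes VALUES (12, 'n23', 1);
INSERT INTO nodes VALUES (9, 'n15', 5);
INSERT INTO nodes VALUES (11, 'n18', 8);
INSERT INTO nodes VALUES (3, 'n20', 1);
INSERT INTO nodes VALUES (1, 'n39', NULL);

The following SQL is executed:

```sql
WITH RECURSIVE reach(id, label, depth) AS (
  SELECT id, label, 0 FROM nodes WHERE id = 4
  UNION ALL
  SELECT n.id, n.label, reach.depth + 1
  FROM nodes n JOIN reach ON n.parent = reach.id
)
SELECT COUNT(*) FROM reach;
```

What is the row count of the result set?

Base: id=4 (n7) at depth 0.
Iteration 1: rows with parent in {4} -> n5 (id 5, depth 1).
Iteration 2: rows with parent in {5} -> n15 (id 9, depth 2), n19 (id 10, depth 2).
Iteration 3: no rows with parent in {9,10}; recursion stops.
Total rows emitted: 4.

4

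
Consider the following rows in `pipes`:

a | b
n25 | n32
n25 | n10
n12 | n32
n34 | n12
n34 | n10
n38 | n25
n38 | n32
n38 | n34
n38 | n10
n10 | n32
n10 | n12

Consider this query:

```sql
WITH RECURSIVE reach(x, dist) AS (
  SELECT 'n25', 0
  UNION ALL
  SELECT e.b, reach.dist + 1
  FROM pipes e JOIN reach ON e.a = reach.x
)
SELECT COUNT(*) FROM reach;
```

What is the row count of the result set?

6

Base: (n25, dist=0).
Iteration 1: edges from {n25} -> (n10, dist=1), (n32, dist=1).
Iteration 2: edges from {n10,n32} -> (n12, dist=2), (n32, dist=2).
Iteration 3: edges from {n12,n32} -> (n32, dist=3).
Iteration 4: no outgoing edges from {n32}; recursion stops.
Total rows emitted: 6.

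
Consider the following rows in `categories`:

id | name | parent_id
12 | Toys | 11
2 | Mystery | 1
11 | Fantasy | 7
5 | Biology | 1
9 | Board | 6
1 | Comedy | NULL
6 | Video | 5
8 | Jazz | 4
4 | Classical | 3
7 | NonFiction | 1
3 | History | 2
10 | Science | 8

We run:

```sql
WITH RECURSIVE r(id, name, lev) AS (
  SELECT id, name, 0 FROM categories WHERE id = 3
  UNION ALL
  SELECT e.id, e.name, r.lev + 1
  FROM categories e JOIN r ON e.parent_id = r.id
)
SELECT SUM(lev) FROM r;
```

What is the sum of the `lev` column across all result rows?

6

Base: id=3 (History) at lev 0.
Iteration 1: rows with parent_id in {3} -> Classical (id 4, lev 1).
Iteration 2: rows with parent_id in {4} -> Jazz (id 8, lev 2).
Iteration 3: rows with parent_id in {8} -> Science (id 10, lev 3).
Iteration 4: no rows with parent_id in {10}; recursion stops.
SUM(lev) = 0 + 1 + 2 + 3 = 6.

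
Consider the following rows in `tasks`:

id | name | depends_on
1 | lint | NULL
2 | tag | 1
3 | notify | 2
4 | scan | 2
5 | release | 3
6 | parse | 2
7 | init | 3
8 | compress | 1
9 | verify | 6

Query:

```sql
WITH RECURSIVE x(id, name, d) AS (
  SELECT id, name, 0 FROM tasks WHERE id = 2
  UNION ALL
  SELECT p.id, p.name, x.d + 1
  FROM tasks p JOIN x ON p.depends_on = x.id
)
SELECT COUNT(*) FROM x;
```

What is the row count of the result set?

Base: id=2 (tag) at d 0.
Iteration 1: rows with depends_on in {2} -> notify (id 3, d 1), scan (id 4, d 1), parse (id 6, d 1).
Iteration 2: rows with depends_on in {3,4,6} -> release (id 5, d 2), init (id 7, d 2), verify (id 9, d 2).
Iteration 3: no rows with depends_on in {5,7,9}; recursion stops.
Total rows emitted: 7.

7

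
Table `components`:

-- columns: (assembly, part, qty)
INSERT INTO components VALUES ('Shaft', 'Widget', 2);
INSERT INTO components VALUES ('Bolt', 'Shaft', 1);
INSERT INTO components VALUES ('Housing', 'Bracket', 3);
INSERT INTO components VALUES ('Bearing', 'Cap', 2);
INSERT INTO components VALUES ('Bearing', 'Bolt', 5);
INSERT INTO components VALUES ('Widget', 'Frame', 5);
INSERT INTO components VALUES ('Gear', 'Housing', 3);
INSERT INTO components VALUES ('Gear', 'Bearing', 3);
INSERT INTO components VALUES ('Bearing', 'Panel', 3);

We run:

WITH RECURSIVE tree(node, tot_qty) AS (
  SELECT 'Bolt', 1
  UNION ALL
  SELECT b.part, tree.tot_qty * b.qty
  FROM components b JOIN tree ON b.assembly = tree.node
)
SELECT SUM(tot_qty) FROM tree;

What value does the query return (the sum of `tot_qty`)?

14

Base: (Bolt, tot_qty=1).
Iteration 1: components of {Bolt} -> Shaft = 1*1 = 1.
Iteration 2: components of {Shaft} -> Widget = 1*2 = 2.
Iteration 3: components of {Widget} -> Frame = 2*5 = 10.
Iteration 4: no further components; recursion stops.
SUM(tot_qty) = 1 + 1 + 2 + 10 = 14.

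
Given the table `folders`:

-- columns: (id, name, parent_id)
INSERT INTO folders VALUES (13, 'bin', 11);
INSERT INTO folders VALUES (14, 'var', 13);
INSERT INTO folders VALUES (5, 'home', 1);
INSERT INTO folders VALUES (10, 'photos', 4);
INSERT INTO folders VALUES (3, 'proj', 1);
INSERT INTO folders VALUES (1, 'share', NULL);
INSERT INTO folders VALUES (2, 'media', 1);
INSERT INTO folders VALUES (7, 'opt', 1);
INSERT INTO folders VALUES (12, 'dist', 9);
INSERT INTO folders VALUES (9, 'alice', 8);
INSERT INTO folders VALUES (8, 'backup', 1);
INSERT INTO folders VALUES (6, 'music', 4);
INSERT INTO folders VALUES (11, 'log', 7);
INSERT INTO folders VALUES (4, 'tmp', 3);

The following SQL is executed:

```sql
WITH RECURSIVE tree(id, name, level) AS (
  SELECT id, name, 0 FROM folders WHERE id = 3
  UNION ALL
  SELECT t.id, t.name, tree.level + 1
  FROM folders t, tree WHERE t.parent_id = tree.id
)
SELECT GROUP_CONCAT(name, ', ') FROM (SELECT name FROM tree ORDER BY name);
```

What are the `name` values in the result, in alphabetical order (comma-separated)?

music, photos, proj, tmp

Base: id=3 (proj) at level 0.
Iteration 1: rows with parent_id in {3} -> tmp (id 4, level 1).
Iteration 2: rows with parent_id in {4} -> music (id 6, level 2), photos (id 10, level 2).
Iteration 3: no rows with parent_id in {6,10}; recursion stops.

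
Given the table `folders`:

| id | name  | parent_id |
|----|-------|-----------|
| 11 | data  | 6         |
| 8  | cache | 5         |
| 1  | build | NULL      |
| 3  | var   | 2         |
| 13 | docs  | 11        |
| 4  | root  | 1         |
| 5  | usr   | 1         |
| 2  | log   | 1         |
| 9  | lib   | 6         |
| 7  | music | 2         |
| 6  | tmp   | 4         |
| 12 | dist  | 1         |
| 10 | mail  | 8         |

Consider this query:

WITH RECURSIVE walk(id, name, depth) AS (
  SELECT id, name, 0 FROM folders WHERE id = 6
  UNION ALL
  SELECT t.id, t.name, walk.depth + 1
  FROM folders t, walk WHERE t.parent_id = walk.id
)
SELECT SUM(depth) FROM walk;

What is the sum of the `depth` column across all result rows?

Base: id=6 (tmp) at depth 0.
Iteration 1: rows with parent_id in {6} -> lib (id 9, depth 1), data (id 11, depth 1).
Iteration 2: rows with parent_id in {9,11} -> docs (id 13, depth 2).
Iteration 3: no rows with parent_id in {13}; recursion stops.
SUM(depth) = 0 + 1 + 1 + 2 = 4.

4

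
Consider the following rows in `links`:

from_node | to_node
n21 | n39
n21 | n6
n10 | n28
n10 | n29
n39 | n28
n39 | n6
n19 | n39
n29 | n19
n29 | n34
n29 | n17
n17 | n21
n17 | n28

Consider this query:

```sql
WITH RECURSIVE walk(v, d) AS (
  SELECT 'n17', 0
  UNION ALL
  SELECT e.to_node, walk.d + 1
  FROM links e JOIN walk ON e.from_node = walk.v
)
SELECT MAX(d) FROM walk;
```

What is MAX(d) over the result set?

Base: (n17, d=0).
Iteration 1: edges from {n17} -> (n21, d=1), (n28, d=1).
Iteration 2: edges from {n21,n28} -> (n39, d=2), (n6, d=2).
Iteration 3: edges from {n39,n6} -> (n28, d=3), (n6, d=3).
Iteration 4: no outgoing edges from {n28,n6}; recursion stops.
d values: 0, 1, 1, 2, 2, 3, 3; the maximum is 3.

3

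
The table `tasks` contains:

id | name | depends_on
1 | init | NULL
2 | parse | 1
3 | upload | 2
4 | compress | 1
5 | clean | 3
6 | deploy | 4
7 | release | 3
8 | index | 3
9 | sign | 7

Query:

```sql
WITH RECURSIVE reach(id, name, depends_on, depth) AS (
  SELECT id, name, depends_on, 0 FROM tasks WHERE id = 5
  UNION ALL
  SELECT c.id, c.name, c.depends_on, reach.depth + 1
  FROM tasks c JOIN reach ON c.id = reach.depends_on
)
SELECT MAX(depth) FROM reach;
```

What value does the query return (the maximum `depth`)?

3

Base: id=5 (clean), depends_on=3, depth 0.
Iteration 1: join on id=3 -> upload (id 3, depends_on=2, depth 1).
Iteration 2: join on id=2 -> parse (id 2, depends_on=1, depth 2).
Iteration 3: join on id=1 -> init (id 1, depends_on=NULL, depth 3).
Iteration 4: depends_on is NULL; no match; recursion stops.
depth values: 0, 1, 2, 3; the maximum is 3.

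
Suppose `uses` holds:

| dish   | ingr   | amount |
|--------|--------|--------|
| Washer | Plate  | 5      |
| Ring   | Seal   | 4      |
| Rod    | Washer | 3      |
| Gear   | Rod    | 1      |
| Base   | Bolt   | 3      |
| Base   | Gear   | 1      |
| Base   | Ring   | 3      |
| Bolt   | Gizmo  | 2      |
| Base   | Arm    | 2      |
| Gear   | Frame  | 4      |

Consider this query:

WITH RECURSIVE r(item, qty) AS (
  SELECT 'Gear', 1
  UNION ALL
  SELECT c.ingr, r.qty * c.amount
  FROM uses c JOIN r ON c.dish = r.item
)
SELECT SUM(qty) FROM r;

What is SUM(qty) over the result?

Base: (Gear, qty=1).
Iteration 1: components of {Gear} -> Frame = 1*4 = 4, Rod = 1*1 = 1.
Iteration 2: components of {Frame,Rod} -> Washer = 1*3 = 3.
Iteration 3: components of {Washer} -> Plate = 3*5 = 15.
Iteration 4: no further components; recursion stops.
SUM(qty) = 1 + 4 + 1 + 3 + 15 = 24.

24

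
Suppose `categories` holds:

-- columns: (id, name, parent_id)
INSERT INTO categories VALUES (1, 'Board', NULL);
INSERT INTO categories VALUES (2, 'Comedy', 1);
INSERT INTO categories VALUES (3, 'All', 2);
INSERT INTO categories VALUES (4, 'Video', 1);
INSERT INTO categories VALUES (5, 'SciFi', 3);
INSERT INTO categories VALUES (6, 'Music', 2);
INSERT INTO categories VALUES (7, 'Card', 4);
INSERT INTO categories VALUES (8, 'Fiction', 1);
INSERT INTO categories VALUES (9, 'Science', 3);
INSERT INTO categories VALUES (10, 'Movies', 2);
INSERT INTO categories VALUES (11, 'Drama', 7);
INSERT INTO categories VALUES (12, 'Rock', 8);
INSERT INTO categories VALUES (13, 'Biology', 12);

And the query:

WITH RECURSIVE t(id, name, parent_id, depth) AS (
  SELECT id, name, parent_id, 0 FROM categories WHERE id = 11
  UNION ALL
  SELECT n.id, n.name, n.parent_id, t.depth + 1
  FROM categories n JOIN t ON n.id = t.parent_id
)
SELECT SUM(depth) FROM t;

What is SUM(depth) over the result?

Base: id=11 (Drama), parent_id=7, depth 0.
Iteration 1: join on id=7 -> Card (id 7, parent_id=4, depth 1).
Iteration 2: join on id=4 -> Video (id 4, parent_id=1, depth 2).
Iteration 3: join on id=1 -> Board (id 1, parent_id=NULL, depth 3).
Iteration 4: parent_id is NULL; no match; recursion stops.
SUM(depth) = 0 + 1 + 2 + 3 = 6.

6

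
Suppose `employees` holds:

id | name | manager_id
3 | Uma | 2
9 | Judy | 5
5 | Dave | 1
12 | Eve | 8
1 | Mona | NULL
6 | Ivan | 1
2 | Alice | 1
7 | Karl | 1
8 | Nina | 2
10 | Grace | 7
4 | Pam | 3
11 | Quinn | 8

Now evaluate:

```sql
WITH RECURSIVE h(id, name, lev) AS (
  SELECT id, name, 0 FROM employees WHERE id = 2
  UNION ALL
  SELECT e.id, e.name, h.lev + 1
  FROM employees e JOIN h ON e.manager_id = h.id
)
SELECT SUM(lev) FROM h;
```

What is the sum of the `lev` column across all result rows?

8

Base: id=2 (Alice) at lev 0.
Iteration 1: rows with manager_id in {2} -> Uma (id 3, lev 1), Nina (id 8, lev 1).
Iteration 2: rows with manager_id in {3,8} -> Pam (id 4, lev 2), Quinn (id 11, lev 2), Eve (id 12, lev 2).
Iteration 3: no rows with manager_id in {4,11,12}; recursion stops.
SUM(lev) = 0 + 1 + 1 + 2 + 2 + 2 = 8.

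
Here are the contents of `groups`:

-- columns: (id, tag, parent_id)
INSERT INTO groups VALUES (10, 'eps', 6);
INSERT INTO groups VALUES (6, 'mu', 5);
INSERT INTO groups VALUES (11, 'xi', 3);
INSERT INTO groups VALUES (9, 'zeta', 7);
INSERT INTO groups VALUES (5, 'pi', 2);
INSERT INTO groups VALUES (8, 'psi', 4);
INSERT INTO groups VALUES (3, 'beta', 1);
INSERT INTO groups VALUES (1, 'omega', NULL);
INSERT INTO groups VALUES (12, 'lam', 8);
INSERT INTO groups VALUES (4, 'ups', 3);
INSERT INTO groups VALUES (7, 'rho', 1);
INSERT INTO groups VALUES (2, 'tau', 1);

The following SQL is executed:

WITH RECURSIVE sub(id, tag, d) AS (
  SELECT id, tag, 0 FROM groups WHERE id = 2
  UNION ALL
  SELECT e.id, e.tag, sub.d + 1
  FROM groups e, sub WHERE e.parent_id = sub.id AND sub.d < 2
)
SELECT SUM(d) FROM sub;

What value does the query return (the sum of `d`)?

3

Base: id=2 (tau) at d 0.
Iteration 1: rows with parent_id in {2} -> pi (id 5, d 1).
Iteration 2: rows with parent_id in {5} -> mu (id 6, d 2).
Iteration 3: d < 2 fails for all current rows; recursion stops.
SUM(d) = 0 + 1 + 2 = 3.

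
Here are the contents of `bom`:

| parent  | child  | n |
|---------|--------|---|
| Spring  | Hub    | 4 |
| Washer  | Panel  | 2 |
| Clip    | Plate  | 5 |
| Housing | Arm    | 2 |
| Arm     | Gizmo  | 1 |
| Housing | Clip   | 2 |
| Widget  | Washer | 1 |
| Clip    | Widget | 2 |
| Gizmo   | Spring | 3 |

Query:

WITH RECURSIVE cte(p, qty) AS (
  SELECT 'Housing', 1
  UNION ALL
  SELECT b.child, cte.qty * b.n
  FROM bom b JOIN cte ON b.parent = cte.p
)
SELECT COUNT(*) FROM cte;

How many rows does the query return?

10

Base: (Housing, qty=1).
Iteration 1: components of {Housing} -> Arm = 1*2 = 2, Clip = 1*2 = 2.
Iteration 2: components of {Arm,Clip} -> Gizmo = 2*1 = 2, Plate = 2*5 = 10, Widget = 2*2 = 4.
Iteration 3: components of {Gizmo,Plate,Widget} -> Spring = 2*3 = 6, Washer = 4*1 = 4.
Iteration 4: components of {Spring,Washer} -> Hub = 6*4 = 24, Panel = 4*2 = 8.
Iteration 5: no further components; recursion stops.
Total rows emitted: 10.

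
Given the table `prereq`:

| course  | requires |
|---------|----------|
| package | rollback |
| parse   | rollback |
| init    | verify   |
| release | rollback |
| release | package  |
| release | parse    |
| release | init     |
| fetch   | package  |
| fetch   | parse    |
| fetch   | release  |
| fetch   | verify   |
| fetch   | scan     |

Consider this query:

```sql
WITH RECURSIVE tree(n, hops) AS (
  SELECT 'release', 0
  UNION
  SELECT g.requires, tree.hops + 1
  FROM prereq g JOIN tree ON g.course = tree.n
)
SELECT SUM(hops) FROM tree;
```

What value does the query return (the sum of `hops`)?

Base: (release, hops=0).
Iteration 1: edges from {release} -> (init, hops=1), (package, hops=1), (parse, hops=1), (rollback, hops=1).
Iteration 2: edges from {init,package,parse,rollback} -> (rollback, hops=2), (verify, hops=2). [UNION drops 1 duplicate row(s)]
Iteration 3: no outgoing edges from {rollback,verify}; recursion stops.
SUM(hops) = 0 + 1 + 1 + 1 + 1 + 2 + 2 = 8.

8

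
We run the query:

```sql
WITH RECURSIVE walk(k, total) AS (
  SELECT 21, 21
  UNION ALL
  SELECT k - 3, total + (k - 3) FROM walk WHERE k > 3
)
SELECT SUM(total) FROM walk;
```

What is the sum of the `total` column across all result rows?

Base: k=21, total=21.
Iteration 1: 21 > 3 holds -> k = 21 - 3 = 18, total = 21 + 18 = 39.
Iteration 2: 18 > 3 holds -> k = 18 - 3 = 15, total = 39 + 15 = 54.
Iteration 3: 15 > 3 holds -> k = 15 - 3 = 12, total = 54 + 12 = 66.
Iteration 4: 12 > 3 holds -> k = 12 - 3 = 9, total = 66 + 9 = 75.
Iteration 5: 9 > 3 holds -> k = 9 - 3 = 6, total = 75 + 6 = 81.
Iteration 6: 6 > 3 holds -> k = 6 - 3 = 3, total = 81 + 3 = 84.
Iteration 7: 3 > 3 fails; recursion stops.
SUM(total) = 21 + 39 + 54 + 66 + 75 + 81 + 84 = 420.

420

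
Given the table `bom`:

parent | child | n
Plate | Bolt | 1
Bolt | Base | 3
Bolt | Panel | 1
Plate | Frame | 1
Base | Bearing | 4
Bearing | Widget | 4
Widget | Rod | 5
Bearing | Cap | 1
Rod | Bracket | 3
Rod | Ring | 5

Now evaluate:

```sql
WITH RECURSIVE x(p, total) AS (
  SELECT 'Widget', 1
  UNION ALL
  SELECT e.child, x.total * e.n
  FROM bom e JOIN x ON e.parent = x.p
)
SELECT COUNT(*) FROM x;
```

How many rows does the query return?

4

Base: (Widget, total=1).
Iteration 1: components of {Widget} -> Rod = 1*5 = 5.
Iteration 2: components of {Rod} -> Bracket = 5*3 = 15, Ring = 5*5 = 25.
Iteration 3: no further components; recursion stops.
Total rows emitted: 4.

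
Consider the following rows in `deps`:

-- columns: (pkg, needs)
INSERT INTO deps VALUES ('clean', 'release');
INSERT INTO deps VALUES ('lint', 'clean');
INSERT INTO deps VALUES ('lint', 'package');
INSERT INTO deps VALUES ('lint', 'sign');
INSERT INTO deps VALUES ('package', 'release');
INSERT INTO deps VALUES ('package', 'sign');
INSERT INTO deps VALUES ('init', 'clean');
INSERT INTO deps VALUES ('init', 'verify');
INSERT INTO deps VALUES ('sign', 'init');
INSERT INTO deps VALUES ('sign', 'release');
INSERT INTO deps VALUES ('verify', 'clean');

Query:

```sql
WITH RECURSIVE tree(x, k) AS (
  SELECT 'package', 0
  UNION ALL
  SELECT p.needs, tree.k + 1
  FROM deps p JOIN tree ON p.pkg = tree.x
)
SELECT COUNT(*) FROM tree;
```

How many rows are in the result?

Base: (package, k=0).
Iteration 1: edges from {package} -> (release, k=1), (sign, k=1).
Iteration 2: edges from {release,sign} -> (init, k=2), (release, k=2).
Iteration 3: edges from {init,release} -> (clean, k=3), (verify, k=3).
Iteration 4: edges from {clean,verify} -> (clean, k=4), (release, k=4).
Iteration 5: edges from {clean,release} -> (release, k=5).
Iteration 6: no outgoing edges from {release}; recursion stops.
Total rows emitted: 10.

10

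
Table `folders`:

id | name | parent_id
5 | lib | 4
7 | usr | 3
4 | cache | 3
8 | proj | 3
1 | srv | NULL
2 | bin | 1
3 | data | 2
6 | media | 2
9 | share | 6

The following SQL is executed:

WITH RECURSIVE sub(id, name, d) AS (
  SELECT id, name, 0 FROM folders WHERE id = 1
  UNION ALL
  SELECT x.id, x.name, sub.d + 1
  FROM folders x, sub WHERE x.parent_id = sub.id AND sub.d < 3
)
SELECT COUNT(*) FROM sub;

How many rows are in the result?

Base: id=1 (srv) at d 0.
Iteration 1: rows with parent_id in {1} -> bin (id 2, d 1).
Iteration 2: rows with parent_id in {2} -> data (id 3, d 2), media (id 6, d 2).
Iteration 3: rows with parent_id in {3,6} -> cache (id 4, d 3), usr (id 7, d 3), proj (id 8, d 3), share (id 9, d 3).
Iteration 4: d < 3 fails for all current rows; recursion stops.
Total rows emitted: 8.

8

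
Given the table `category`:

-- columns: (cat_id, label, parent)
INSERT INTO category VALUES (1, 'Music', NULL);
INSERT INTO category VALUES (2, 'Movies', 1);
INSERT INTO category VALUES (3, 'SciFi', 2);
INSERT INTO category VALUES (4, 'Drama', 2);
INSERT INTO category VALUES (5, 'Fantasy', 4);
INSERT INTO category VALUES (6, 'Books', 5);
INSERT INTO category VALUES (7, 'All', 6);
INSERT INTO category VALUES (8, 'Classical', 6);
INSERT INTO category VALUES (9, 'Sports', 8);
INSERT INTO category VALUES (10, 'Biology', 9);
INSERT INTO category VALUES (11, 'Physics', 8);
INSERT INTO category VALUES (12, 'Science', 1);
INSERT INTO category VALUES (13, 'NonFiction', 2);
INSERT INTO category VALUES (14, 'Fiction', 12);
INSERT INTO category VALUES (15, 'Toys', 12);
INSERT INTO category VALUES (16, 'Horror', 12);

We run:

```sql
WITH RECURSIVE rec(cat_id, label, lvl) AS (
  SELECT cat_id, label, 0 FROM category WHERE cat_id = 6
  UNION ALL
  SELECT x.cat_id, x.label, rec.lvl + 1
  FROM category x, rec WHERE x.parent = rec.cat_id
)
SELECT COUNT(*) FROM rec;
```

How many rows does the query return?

6

Base: cat_id=6 (Books) at lvl 0.
Iteration 1: rows with parent in {6} -> All (id 7, lvl 1), Classical (id 8, lvl 1).
Iteration 2: rows with parent in {7,8} -> Sports (id 9, lvl 2), Physics (id 11, lvl 2).
Iteration 3: rows with parent in {9,11} -> Biology (id 10, lvl 3).
Iteration 4: no rows with parent in {10}; recursion stops.
Total rows emitted: 6.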